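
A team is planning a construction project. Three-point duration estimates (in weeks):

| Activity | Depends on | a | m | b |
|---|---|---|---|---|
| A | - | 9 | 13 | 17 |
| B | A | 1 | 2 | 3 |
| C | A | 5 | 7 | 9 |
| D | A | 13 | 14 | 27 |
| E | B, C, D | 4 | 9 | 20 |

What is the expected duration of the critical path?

39 weeks

te_A = (9 + 4·13 + 17)/6 = 78/6 = 13
te_B = (1 + 4·2 + 3)/6 = 12/6 = 2
te_C = (5 + 4·7 + 9)/6 = 42/6 = 7
te_D = (13 + 4·14 + 27)/6 = 96/6 = 16
te_E = (4 + 4·9 + 20)/6 = 60/6 = 10

Forward pass:
ES_A = 0; EF_A = 13
ES_B = 13; EF_B = 13+2 = 15
ES_C = 13; EF_C = 13+7 = 20
ES_D = 13; EF_D = 13+16 = 29
ES_E = max(EF_B=15, EF_C=20, EF_D=29) = 29; EF_E = 29+10 = 39
Expected project duration μ = 39 weeks. Critical path: A → D → E.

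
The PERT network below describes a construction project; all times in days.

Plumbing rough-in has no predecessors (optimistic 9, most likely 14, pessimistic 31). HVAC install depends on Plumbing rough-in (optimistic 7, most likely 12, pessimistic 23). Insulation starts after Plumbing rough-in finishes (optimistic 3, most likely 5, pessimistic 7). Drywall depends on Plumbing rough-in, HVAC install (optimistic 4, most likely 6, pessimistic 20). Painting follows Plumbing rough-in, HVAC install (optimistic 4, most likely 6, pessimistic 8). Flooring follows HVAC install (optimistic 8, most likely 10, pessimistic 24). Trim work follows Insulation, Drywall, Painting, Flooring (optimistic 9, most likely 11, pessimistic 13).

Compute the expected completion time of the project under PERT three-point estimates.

te_Plumbing rough-in = (9 + 4·14 + 31)/6 = 96/6 = 16
te_HVAC install = (7 + 4·12 + 23)/6 = 78/6 = 13
te_Insulation = (3 + 4·5 + 7)/6 = 30/6 = 5
te_Drywall = (4 + 4·6 + 20)/6 = 48/6 = 8
te_Painting = (4 + 4·6 + 8)/6 = 36/6 = 6
te_Flooring = (8 + 4·10 + 24)/6 = 72/6 = 12
te_Trim work = (9 + 4·11 + 13)/6 = 66/6 = 11

Forward pass:
ES_Plumbing rough-in = 0; EF_Plumbing rough-in = 16
ES_HVAC install = 16; EF_HVAC install = 16+13 = 29
ES_Insulation = 16; EF_Insulation = 16+5 = 21
ES_Drywall = max(EF_Plumbing rough-in=16, EF_HVAC install=29) = 29; EF_Drywall = 29+8 = 37
ES_Painting = max(EF_Plumbing rough-in=16, EF_HVAC install=29) = 29; EF_Painting = 29+6 = 35
ES_Flooring = 29; EF_Flooring = 29+12 = 41
ES_Trim work = max(EF_Insulation=21, EF_Drywall=37, EF_Painting=35, EF_Flooring=41) = 41; EF_Trim work = 41+11 = 52
Expected project duration μ = 52 days. Critical path: Plumbing rough-in → HVAC install → Flooring → Trim work.

52 days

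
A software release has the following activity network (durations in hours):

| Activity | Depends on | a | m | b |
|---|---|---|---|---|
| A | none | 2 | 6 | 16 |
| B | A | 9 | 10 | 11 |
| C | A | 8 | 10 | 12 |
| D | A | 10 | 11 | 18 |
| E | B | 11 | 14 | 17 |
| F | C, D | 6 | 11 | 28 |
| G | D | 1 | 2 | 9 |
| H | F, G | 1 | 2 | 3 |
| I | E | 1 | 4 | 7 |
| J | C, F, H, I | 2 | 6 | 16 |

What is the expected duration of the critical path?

42 hours

te_A = (2 + 4·6 + 16)/6 = 42/6 = 7
te_B = (9 + 4·10 + 11)/6 = 60/6 = 10
te_C = (8 + 4·10 + 12)/6 = 60/6 = 10
te_D = (10 + 4·11 + 18)/6 = 72/6 = 12
te_E = (11 + 4·14 + 17)/6 = 84/6 = 14
te_F = (6 + 4·11 + 28)/6 = 78/6 = 13
te_G = (1 + 4·2 + 9)/6 = 18/6 = 3
te_H = (1 + 4·2 + 3)/6 = 12/6 = 2
te_I = (1 + 4·4 + 7)/6 = 24/6 = 4
te_J = (2 + 4·6 + 16)/6 = 42/6 = 7

Forward pass:
ES_A = 0; EF_A = 7
ES_B = 7; EF_B = 7+10 = 17
ES_C = 7; EF_C = 7+10 = 17
ES_D = 7; EF_D = 7+12 = 19
ES_E = 17; EF_E = 17+14 = 31
ES_F = max(EF_C=17, EF_D=19) = 19; EF_F = 19+13 = 32
ES_G = 19; EF_G = 19+3 = 22
ES_H = max(EF_F=32, EF_G=22) = 32; EF_H = 32+2 = 34
ES_I = 31; EF_I = 31+4 = 35
ES_J = max(EF_C=17, EF_F=32, EF_H=34, EF_I=35) = 35; EF_J = 35+7 = 42
Expected project duration μ = 42 hours. Critical path: A → B → E → I → J.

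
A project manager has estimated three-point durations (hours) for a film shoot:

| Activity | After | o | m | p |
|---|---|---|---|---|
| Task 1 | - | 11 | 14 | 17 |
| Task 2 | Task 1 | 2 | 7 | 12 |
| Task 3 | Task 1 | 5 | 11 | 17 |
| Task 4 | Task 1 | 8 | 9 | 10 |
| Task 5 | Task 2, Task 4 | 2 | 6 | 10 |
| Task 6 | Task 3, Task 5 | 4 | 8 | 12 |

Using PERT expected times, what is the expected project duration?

te_Task 1 = (11 + 4·14 + 17)/6 = 84/6 = 14
te_Task 2 = (2 + 4·7 + 12)/6 = 42/6 = 7
te_Task 3 = (5 + 4·11 + 17)/6 = 66/6 = 11
te_Task 4 = (8 + 4·9 + 10)/6 = 54/6 = 9
te_Task 5 = (2 + 4·6 + 10)/6 = 36/6 = 6
te_Task 6 = (4 + 4·8 + 12)/6 = 48/6 = 8

Forward pass:
ES_Task 1 = 0; EF_Task 1 = 14
ES_Task 2 = 14; EF_Task 2 = 14+7 = 21
ES_Task 3 = 14; EF_Task 3 = 14+11 = 25
ES_Task 4 = 14; EF_Task 4 = 14+9 = 23
ES_Task 5 = max(EF_Task 2=21, EF_Task 4=23) = 23; EF_Task 5 = 23+6 = 29
ES_Task 6 = max(EF_Task 3=25, EF_Task 5=29) = 29; EF_Task 6 = 29+8 = 37
Expected project duration μ = 37 hours. Critical path: Task 1 → Task 4 → Task 5 → Task 6.

37 hours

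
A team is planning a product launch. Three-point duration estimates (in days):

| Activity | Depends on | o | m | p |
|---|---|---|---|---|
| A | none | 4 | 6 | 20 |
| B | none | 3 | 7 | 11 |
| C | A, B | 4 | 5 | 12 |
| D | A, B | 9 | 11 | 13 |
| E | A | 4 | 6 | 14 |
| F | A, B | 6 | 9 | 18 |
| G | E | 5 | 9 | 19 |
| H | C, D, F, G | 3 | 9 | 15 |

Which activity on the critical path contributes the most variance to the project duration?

A

te_A = (4 + 4·6 + 20)/6 = 48/6 = 8; σ²_A = ((20−4)/6)² = 7.111
te_B = (3 + 4·7 + 11)/6 = 42/6 = 7; σ²_B = ((11−3)/6)² = 1.778
te_C = (4 + 4·5 + 12)/6 = 36/6 = 6; σ²_C = ((12−4)/6)² = 1.778
te_D = (9 + 4·11 + 13)/6 = 66/6 = 11; σ²_D = ((13−9)/6)² = 0.444
te_E = (4 + 4·6 + 14)/6 = 42/6 = 7; σ²_E = ((14−4)/6)² = 2.778
te_F = (6 + 4·9 + 18)/6 = 60/6 = 10; σ²_F = ((18−6)/6)² = 4.000
te_G = (5 + 4·9 + 19)/6 = 60/6 = 10; σ²_G = ((19−5)/6)² = 5.444
te_H = (3 + 4·9 + 15)/6 = 54/6 = 9; σ²_H = ((15−3)/6)² = 4.000

Forward pass:
ES_A = 0; EF_A = 8
ES_B = 0; EF_B = 7
ES_C = max(EF_A=8, EF_B=7) = 8; EF_C = 8+6 = 14
ES_D = max(EF_A=8, EF_B=7) = 8; EF_D = 8+11 = 19
ES_E = 8; EF_E = 8+7 = 15
ES_F = max(EF_A=8, EF_B=7) = 8; EF_F = 8+10 = 18
ES_G = 15; EF_G = 15+10 = 25
ES_H = max(EF_C=14, EF_D=19, EF_F=18, EF_G=25) = 25; EF_H = 25+9 = 34
Expected project duration μ = 34 days. Critical path: A → E → G → H.

Variances on critical path: σ²_A=7.111, σ²_E=2.778, σ²_G=5.444, σ²_H=4.000.
Largest is σ²_A = 7.111.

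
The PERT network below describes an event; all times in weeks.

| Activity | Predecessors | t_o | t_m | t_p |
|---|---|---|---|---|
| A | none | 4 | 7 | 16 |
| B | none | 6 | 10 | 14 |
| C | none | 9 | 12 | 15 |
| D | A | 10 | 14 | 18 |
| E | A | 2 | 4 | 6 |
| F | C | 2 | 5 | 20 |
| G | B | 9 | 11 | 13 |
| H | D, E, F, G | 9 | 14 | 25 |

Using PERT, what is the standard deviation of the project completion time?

te_A = (4 + 4·7 + 16)/6 = 48/6 = 8; σ²_A = ((16−4)/6)² = 4.000
te_B = (6 + 4·10 + 14)/6 = 60/6 = 10; σ²_B = ((14−6)/6)² = 1.778
te_C = (9 + 4·12 + 15)/6 = 72/6 = 12; σ²_C = ((15−9)/6)² = 1.000
te_D = (10 + 4·14 + 18)/6 = 84/6 = 14; σ²_D = ((18−10)/6)² = 1.778
te_E = (2 + 4·4 + 6)/6 = 24/6 = 4; σ²_E = ((6−2)/6)² = 0.444
te_F = (2 + 4·5 + 20)/6 = 42/6 = 7; σ²_F = ((20−2)/6)² = 9.000
te_G = (9 + 4·11 + 13)/6 = 66/6 = 11; σ²_G = ((13−9)/6)² = 0.444
te_H = (9 + 4·14 + 25)/6 = 90/6 = 15; σ²_H = ((25−9)/6)² = 7.111

Forward pass:
ES_A = 0; EF_A = 8
ES_B = 0; EF_B = 10
ES_C = 0; EF_C = 12
ES_D = 8; EF_D = 8+14 = 22
ES_E = 8; EF_E = 8+4 = 12
ES_F = 12; EF_F = 12+7 = 19
ES_G = 10; EF_G = 10+11 = 21
ES_H = max(EF_D=22, EF_E=12, EF_F=19, EF_G=21) = 22; EF_H = 22+15 = 37
Expected project duration μ = 37 weeks. Critical path: A → D → H.

Variance along critical path = 4.000 + 1.778 + 7.111 = 12.889
σ = √12.889 = 3.590 weeks

3.59 weeks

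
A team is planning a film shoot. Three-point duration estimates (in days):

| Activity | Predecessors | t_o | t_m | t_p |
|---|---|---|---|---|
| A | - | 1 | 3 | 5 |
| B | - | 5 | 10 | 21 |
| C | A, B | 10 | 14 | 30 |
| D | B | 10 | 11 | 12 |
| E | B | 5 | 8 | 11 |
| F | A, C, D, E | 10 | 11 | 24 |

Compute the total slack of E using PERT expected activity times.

8 days

te_A = (1 + 4·3 + 5)/6 = 18/6 = 3
te_B = (5 + 4·10 + 21)/6 = 66/6 = 11
te_C = (10 + 4·14 + 30)/6 = 96/6 = 16
te_D = (10 + 4·11 + 12)/6 = 66/6 = 11
te_E = (5 + 4·8 + 11)/6 = 48/6 = 8
te_F = (10 + 4·11 + 24)/6 = 78/6 = 13

Forward pass:
ES_A = 0; EF_A = 3
ES_B = 0; EF_B = 11
ES_C = max(EF_A=3, EF_B=11) = 11; EF_C = 11+16 = 27
ES_D = 11; EF_D = 11+11 = 22
ES_E = 11; EF_E = 11+8 = 19
ES_F = max(EF_A=3, EF_C=27, EF_D=22, EF_E=19) = 27; EF_F = 27+13 = 40
Expected project duration μ = 40 days. Critical path: B → C → F.

Backward pass:
LF_F = 40; LS_F = 40−13 = 27
LF_E = LS_F = 27; LS_E = 27−8 = 19
LF_D = LS_F = 27; LS_D = 27−11 = 16
LF_C = LS_F = 27; LS_C = 27−16 = 11
LF_B = min(LS_C=11, LS_D=16, LS_E=19) = 11; LS_B = 11−11 = 0
LF_A = min(LS_C=11, LS_F=27) = 11; LS_A = 11−3 = 8
Slack_E = LS_E − ES_E = 19 − 11 = 8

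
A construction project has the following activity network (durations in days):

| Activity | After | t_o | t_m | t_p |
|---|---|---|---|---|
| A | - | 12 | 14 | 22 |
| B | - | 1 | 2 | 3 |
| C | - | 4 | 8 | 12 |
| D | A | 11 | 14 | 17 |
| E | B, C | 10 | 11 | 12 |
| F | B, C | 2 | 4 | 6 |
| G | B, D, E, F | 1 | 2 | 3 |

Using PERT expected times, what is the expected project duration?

te_A = (12 + 4·14 + 22)/6 = 90/6 = 15
te_B = (1 + 4·2 + 3)/6 = 12/6 = 2
te_C = (4 + 4·8 + 12)/6 = 48/6 = 8
te_D = (11 + 4·14 + 17)/6 = 84/6 = 14
te_E = (10 + 4·11 + 12)/6 = 66/6 = 11
te_F = (2 + 4·4 + 6)/6 = 24/6 = 4
te_G = (1 + 4·2 + 3)/6 = 12/6 = 2

Forward pass:
ES_A = 0; EF_A = 15
ES_B = 0; EF_B = 2
ES_C = 0; EF_C = 8
ES_D = 15; EF_D = 15+14 = 29
ES_E = max(EF_B=2, EF_C=8) = 8; EF_E = 8+11 = 19
ES_F = max(EF_B=2, EF_C=8) = 8; EF_F = 8+4 = 12
ES_G = max(EF_B=2, EF_D=29, EF_E=19, EF_F=12) = 29; EF_G = 29+2 = 31
Expected project duration μ = 31 days. Critical path: A → D → G.

31 days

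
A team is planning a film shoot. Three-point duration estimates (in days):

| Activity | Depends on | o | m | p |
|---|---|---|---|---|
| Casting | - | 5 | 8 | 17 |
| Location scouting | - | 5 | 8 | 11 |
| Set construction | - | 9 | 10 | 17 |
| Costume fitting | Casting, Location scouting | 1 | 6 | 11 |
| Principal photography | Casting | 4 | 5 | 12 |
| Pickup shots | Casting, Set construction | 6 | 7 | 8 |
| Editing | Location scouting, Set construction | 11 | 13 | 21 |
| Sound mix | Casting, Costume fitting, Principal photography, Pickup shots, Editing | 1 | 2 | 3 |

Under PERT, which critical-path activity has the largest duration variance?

Editing

te_Casting = (5 + 4·8 + 17)/6 = 54/6 = 9; σ²_Casting = ((17−5)/6)² = 4.000
te_Location scouting = (5 + 4·8 + 11)/6 = 48/6 = 8; σ²_Location scouting = ((11−5)/6)² = 1.000
te_Set construction = (9 + 4·10 + 17)/6 = 66/6 = 11; σ²_Set construction = ((17−9)/6)² = 1.778
te_Costume fitting = (1 + 4·6 + 11)/6 = 36/6 = 6; σ²_Costume fitting = ((11−1)/6)² = 2.778
te_Principal photography = (4 + 4·5 + 12)/6 = 36/6 = 6; σ²_Principal photography = ((12−4)/6)² = 1.778
te_Pickup shots = (6 + 4·7 + 8)/6 = 42/6 = 7; σ²_Pickup shots = ((8−6)/6)² = 0.111
te_Editing = (11 + 4·13 + 21)/6 = 84/6 = 14; σ²_Editing = ((21−11)/6)² = 2.778
te_Sound mix = (1 + 4·2 + 3)/6 = 12/6 = 2; σ²_Sound mix = ((3−1)/6)² = 0.111

Forward pass:
ES_Casting = 0; EF_Casting = 9
ES_Location scouting = 0; EF_Location scouting = 8
ES_Set construction = 0; EF_Set construction = 11
ES_Costume fitting = max(EF_Casting=9, EF_Location scouting=8) = 9; EF_Costume fitting = 9+6 = 15
ES_Principal photography = 9; EF_Principal photography = 9+6 = 15
ES_Pickup shots = max(EF_Casting=9, EF_Set construction=11) = 11; EF_Pickup shots = 11+7 = 18
ES_Editing = max(EF_Location scouting=8, EF_Set construction=11) = 11; EF_Editing = 11+14 = 25
ES_Sound mix = max(EF_Casting=9, EF_Costume fitting=15, EF_Principal photography=15, EF_Pickup shots=18, EF_Editing=25) = 25; EF_Sound mix = 25+2 = 27
Expected project duration μ = 27 days. Critical path: Set construction → Editing → Sound mix.

Variances on critical path: σ²_Set construction=1.778, σ²_Editing=2.778, σ²_Sound mix=0.111.
Largest is σ²_Editing = 2.778.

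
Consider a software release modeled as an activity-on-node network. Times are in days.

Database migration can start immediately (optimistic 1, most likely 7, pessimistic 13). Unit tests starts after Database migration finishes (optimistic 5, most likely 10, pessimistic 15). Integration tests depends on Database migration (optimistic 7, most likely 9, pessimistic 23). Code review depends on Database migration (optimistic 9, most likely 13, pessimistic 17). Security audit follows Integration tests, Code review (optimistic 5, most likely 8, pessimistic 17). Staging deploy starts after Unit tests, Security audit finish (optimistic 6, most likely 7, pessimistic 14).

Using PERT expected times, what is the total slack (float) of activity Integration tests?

te_Database migration = (1 + 4·7 + 13)/6 = 42/6 = 7
te_Unit tests = (5 + 4·10 + 15)/6 = 60/6 = 10
te_Integration tests = (7 + 4·9 + 23)/6 = 66/6 = 11
te_Code review = (9 + 4·13 + 17)/6 = 78/6 = 13
te_Security audit = (5 + 4·8 + 17)/6 = 54/6 = 9
te_Staging deploy = (6 + 4·7 + 14)/6 = 48/6 = 8

Forward pass:
ES_Database migration = 0; EF_Database migration = 7
ES_Unit tests = 7; EF_Unit tests = 7+10 = 17
ES_Integration tests = 7; EF_Integration tests = 7+11 = 18
ES_Code review = 7; EF_Code review = 7+13 = 20
ES_Security audit = max(EF_Integration tests=18, EF_Code review=20) = 20; EF_Security audit = 20+9 = 29
ES_Staging deploy = max(EF_Unit tests=17, EF_Security audit=29) = 29; EF_Staging deploy = 29+8 = 37
Expected project duration μ = 37 days. Critical path: Database migration → Code review → Security audit → Staging deploy.

Backward pass:
LF_Staging deploy = 37; LS_Staging deploy = 37−8 = 29
LF_Security audit = LS_Staging deploy = 29; LS_Security audit = 29−9 = 20
LF_Code review = LS_Security audit = 20; LS_Code review = 20−13 = 7
LF_Integration tests = LS_Security audit = 20; LS_Integration tests = 20−11 = 9
LF_Unit tests = LS_Staging deploy = 29; LS_Unit tests = 29−10 = 19
LF_Database migration = min(LS_Unit tests=19, LS_Integration tests=9, LS_Code review=7) = 7; LS_Database migration = 7−7 = 0
Slack_Integration tests = LS_Integration tests − ES_Integration tests = 9 − 7 = 2

2 days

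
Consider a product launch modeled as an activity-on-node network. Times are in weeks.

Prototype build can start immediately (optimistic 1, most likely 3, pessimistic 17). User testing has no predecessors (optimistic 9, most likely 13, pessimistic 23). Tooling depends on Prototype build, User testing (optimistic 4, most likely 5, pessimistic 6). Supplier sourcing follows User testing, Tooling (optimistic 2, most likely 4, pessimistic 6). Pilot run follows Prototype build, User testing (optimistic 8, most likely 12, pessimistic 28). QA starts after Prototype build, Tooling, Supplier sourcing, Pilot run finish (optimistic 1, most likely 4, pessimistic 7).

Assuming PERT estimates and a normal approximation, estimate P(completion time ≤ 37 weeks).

0.884

te_Prototype build = (1 + 4·3 + 17)/6 = 30/6 = 5; σ²_Prototype build = ((17−1)/6)² = 7.111
te_User testing = (9 + 4·13 + 23)/6 = 84/6 = 14; σ²_User testing = ((23−9)/6)² = 5.444
te_Tooling = (4 + 4·5 + 6)/6 = 30/6 = 5; σ²_Tooling = ((6−4)/6)² = 0.111
te_Supplier sourcing = (2 + 4·4 + 6)/6 = 24/6 = 4; σ²_Supplier sourcing = ((6−2)/6)² = 0.444
te_Pilot run = (8 + 4·12 + 28)/6 = 84/6 = 14; σ²_Pilot run = ((28−8)/6)² = 11.111
te_QA = (1 + 4·4 + 7)/6 = 24/6 = 4; σ²_QA = ((7−1)/6)² = 1.000

Forward pass:
ES_Prototype build = 0; EF_Prototype build = 5
ES_User testing = 0; EF_User testing = 14
ES_Tooling = max(EF_Prototype build=5, EF_User testing=14) = 14; EF_Tooling = 14+5 = 19
ES_Supplier sourcing = max(EF_User testing=14, EF_Tooling=19) = 19; EF_Supplier sourcing = 19+4 = 23
ES_Pilot run = max(EF_Prototype build=5, EF_User testing=14) = 14; EF_Pilot run = 14+14 = 28
ES_QA = max(EF_Prototype build=5, EF_Tooling=19, EF_Supplier sourcing=23, EF_Pilot run=28) = 28; EF_QA = 28+4 = 32
Expected project duration μ = 32 weeks. Critical path: User testing → Pilot run → QA.

Variance along critical path = 5.444 + 11.111 + 1.000 = 17.556; σ = √17.556 = 4.190 weeks.
Z = (37 − 32) / 4.190 = 1.193
P(T ≤ 37) = Φ(1.193) ≈ 0.884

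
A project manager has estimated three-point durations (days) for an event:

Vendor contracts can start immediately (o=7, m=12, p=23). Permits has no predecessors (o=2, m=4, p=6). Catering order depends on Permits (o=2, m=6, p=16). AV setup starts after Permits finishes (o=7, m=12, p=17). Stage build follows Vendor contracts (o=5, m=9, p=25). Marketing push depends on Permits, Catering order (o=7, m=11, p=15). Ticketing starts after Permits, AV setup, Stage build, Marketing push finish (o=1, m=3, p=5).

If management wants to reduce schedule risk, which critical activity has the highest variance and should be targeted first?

Stage build

te_Vendor contracts = (7 + 4·12 + 23)/6 = 78/6 = 13; σ²_Vendor contracts = ((23−7)/6)² = 7.111
te_Permits = (2 + 4·4 + 6)/6 = 24/6 = 4; σ²_Permits = ((6−2)/6)² = 0.444
te_Catering order = (2 + 4·6 + 16)/6 = 42/6 = 7; σ²_Catering order = ((16−2)/6)² = 5.444
te_AV setup = (7 + 4·12 + 17)/6 = 72/6 = 12; σ²_AV setup = ((17−7)/6)² = 2.778
te_Stage build = (5 + 4·9 + 25)/6 = 66/6 = 11; σ²_Stage build = ((25−5)/6)² = 11.111
te_Marketing push = (7 + 4·11 + 15)/6 = 66/6 = 11; σ²_Marketing push = ((15−7)/6)² = 1.778
te_Ticketing = (1 + 4·3 + 5)/6 = 18/6 = 3; σ²_Ticketing = ((5−1)/6)² = 0.444

Forward pass:
ES_Vendor contracts = 0; EF_Vendor contracts = 13
ES_Permits = 0; EF_Permits = 4
ES_Catering order = 4; EF_Catering order = 4+7 = 11
ES_AV setup = 4; EF_AV setup = 4+12 = 16
ES_Stage build = 13; EF_Stage build = 13+11 = 24
ES_Marketing push = max(EF_Permits=4, EF_Catering order=11) = 11; EF_Marketing push = 11+11 = 22
ES_Ticketing = max(EF_Permits=4, EF_AV setup=16, EF_Stage build=24, EF_Marketing push=22) = 24; EF_Ticketing = 24+3 = 27
Expected project duration μ = 27 days. Critical path: Vendor contracts → Stage build → Ticketing.

Variances on critical path: σ²_Vendor contracts=7.111, σ²_Stage build=11.111, σ²_Ticketing=0.444.
Largest is σ²_Stage build = 11.111.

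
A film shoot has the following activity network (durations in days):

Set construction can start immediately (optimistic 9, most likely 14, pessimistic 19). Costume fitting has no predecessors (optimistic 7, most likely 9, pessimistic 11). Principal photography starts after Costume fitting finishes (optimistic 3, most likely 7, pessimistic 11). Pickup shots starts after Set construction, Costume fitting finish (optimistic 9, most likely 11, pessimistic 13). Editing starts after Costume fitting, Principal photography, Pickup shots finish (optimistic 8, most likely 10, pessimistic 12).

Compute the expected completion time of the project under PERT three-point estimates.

te_Set construction = (9 + 4·14 + 19)/6 = 84/6 = 14
te_Costume fitting = (7 + 4·9 + 11)/6 = 54/6 = 9
te_Principal photography = (3 + 4·7 + 11)/6 = 42/6 = 7
te_Pickup shots = (9 + 4·11 + 13)/6 = 66/6 = 11
te_Editing = (8 + 4·10 + 12)/6 = 60/6 = 10

Forward pass:
ES_Set construction = 0; EF_Set construction = 14
ES_Costume fitting = 0; EF_Costume fitting = 9
ES_Principal photography = 9; EF_Principal photography = 9+7 = 16
ES_Pickup shots = max(EF_Set construction=14, EF_Costume fitting=9) = 14; EF_Pickup shots = 14+11 = 25
ES_Editing = max(EF_Costume fitting=9, EF_Principal photography=16, EF_Pickup shots=25) = 25; EF_Editing = 25+10 = 35
Expected project duration μ = 35 days. Critical path: Set construction → Pickup shots → Editing.

35 days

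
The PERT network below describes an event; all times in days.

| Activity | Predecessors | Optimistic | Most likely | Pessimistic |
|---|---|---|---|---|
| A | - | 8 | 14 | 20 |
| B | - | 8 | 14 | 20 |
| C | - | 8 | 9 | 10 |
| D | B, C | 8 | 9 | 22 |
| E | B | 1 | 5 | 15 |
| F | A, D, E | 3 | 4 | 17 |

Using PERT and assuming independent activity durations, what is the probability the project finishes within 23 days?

te_A = (8 + 4·14 + 20)/6 = 84/6 = 14; σ²_A = ((20−8)/6)² = 4.000
te_B = (8 + 4·14 + 20)/6 = 84/6 = 14; σ²_B = ((20−8)/6)² = 4.000
te_C = (8 + 4·9 + 10)/6 = 54/6 = 9; σ²_C = ((10−8)/6)² = 0.111
te_D = (8 + 4·9 + 22)/6 = 66/6 = 11; σ²_D = ((22−8)/6)² = 5.444
te_E = (1 + 4·5 + 15)/6 = 36/6 = 6; σ²_E = ((15−1)/6)² = 5.444
te_F = (3 + 4·4 + 17)/6 = 36/6 = 6; σ²_F = ((17−3)/6)² = 5.444

Forward pass:
ES_A = 0; EF_A = 14
ES_B = 0; EF_B = 14
ES_C = 0; EF_C = 9
ES_D = max(EF_B=14, EF_C=9) = 14; EF_D = 14+11 = 25
ES_E = 14; EF_E = 14+6 = 20
ES_F = max(EF_A=14, EF_D=25, EF_E=20) = 25; EF_F = 25+6 = 31
Expected project duration μ = 31 days. Critical path: B → D → F.

Variance along critical path = 4.000 + 5.444 + 5.444 = 14.889; σ = √14.889 = 3.859 days.
Z = (23 − 31) / 3.859 = -2.073
P(T ≤ 23) = Φ(-2.073) ≈ 0.019

0.019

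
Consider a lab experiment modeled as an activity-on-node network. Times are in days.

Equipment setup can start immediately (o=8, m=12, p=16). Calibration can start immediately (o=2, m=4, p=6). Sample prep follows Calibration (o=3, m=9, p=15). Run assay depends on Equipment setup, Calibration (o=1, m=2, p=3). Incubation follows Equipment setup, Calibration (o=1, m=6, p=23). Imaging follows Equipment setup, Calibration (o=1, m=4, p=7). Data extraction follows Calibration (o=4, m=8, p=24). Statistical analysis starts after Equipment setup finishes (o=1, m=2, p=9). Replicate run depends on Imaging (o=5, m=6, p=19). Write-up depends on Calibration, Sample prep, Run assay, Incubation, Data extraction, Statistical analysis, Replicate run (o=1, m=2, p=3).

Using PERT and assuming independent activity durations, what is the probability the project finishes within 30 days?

te_Equipment setup = (8 + 4·12 + 16)/6 = 72/6 = 12; σ²_Equipment setup = ((16−8)/6)² = 1.778
te_Calibration = (2 + 4·4 + 6)/6 = 24/6 = 4; σ²_Calibration = ((6−2)/6)² = 0.444
te_Sample prep = (3 + 4·9 + 15)/6 = 54/6 = 9; σ²_Sample prep = ((15−3)/6)² = 4.000
te_Run assay = (1 + 4·2 + 3)/6 = 12/6 = 2; σ²_Run assay = ((3−1)/6)² = 0.111
te_Incubation = (1 + 4·6 + 23)/6 = 48/6 = 8; σ²_Incubation = ((23−1)/6)² = 13.444
te_Imaging = (1 + 4·4 + 7)/6 = 24/6 = 4; σ²_Imaging = ((7−1)/6)² = 1.000
te_Data extraction = (4 + 4·8 + 24)/6 = 60/6 = 10; σ²_Data extraction = ((24−4)/6)² = 11.111
te_Statistical analysis = (1 + 4·2 + 9)/6 = 18/6 = 3; σ²_Statistical analysis = ((9−1)/6)² = 1.778
te_Replicate run = (5 + 4·6 + 19)/6 = 48/6 = 8; σ²_Replicate run = ((19−5)/6)² = 5.444
te_Write-up = (1 + 4·2 + 3)/6 = 12/6 = 2; σ²_Write-up = ((3−1)/6)² = 0.111

Forward pass:
ES_Equipment setup = 0; EF_Equipment setup = 12
ES_Calibration = 0; EF_Calibration = 4
ES_Sample prep = 4; EF_Sample prep = 4+9 = 13
ES_Run assay = max(EF_Equipment setup=12, EF_Calibration=4) = 12; EF_Run assay = 12+2 = 14
ES_Incubation = max(EF_Equipment setup=12, EF_Calibration=4) = 12; EF_Incubation = 12+8 = 20
ES_Imaging = max(EF_Equipment setup=12, EF_Calibration=4) = 12; EF_Imaging = 12+4 = 16
ES_Data extraction = 4; EF_Data extraction = 4+10 = 14
ES_Statistical analysis = 12; EF_Statistical analysis = 12+3 = 15
ES_Replicate run = 16; EF_Replicate run = 16+8 = 24
ES_Write-up = max(EF_Calibration=4, EF_Sample prep=13, EF_Run assay=14, EF_Incubation=20, EF_Data extraction=14, EF_Statistical analysis=15, EF_Replicate run=24) = 24; EF_Write-up = 24+2 = 26
Expected project duration μ = 26 days. Critical path: Equipment setup → Imaging → Replicate run → Write-up.

Variance along critical path = 1.778 + 1.000 + 5.444 + 0.111 = 8.333; σ = √8.333 = 2.887 days.
Z = (30 − 26) / 2.887 = 1.386
P(T ≤ 30) = Φ(1.386) ≈ 0.917

0.917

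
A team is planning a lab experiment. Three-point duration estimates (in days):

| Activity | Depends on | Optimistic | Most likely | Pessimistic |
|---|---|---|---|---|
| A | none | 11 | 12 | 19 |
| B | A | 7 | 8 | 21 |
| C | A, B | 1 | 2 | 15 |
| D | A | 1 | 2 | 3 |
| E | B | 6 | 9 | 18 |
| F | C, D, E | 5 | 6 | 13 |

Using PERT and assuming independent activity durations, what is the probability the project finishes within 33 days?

0.026

te_A = (11 + 4·12 + 19)/6 = 78/6 = 13; σ²_A = ((19−11)/6)² = 1.778
te_B = (7 + 4·8 + 21)/6 = 60/6 = 10; σ²_B = ((21−7)/6)² = 5.444
te_C = (1 + 4·2 + 15)/6 = 24/6 = 4; σ²_C = ((15−1)/6)² = 5.444
te_D = (1 + 4·2 + 3)/6 = 12/6 = 2; σ²_D = ((3−1)/6)² = 0.111
te_E = (6 + 4·9 + 18)/6 = 60/6 = 10; σ²_E = ((18−6)/6)² = 4.000
te_F = (5 + 4·6 + 13)/6 = 42/6 = 7; σ²_F = ((13−5)/6)² = 1.778

Forward pass:
ES_A = 0; EF_A = 13
ES_B = 13; EF_B = 13+10 = 23
ES_C = max(EF_A=13, EF_B=23) = 23; EF_C = 23+4 = 27
ES_D = 13; EF_D = 13+2 = 15
ES_E = 23; EF_E = 23+10 = 33
ES_F = max(EF_C=27, EF_D=15, EF_E=33) = 33; EF_F = 33+7 = 40
Expected project duration μ = 40 days. Critical path: A → B → E → F.

Variance along critical path = 1.778 + 5.444 + 4.000 + 1.778 = 13.000; σ = √13.000 = 3.606 days.
Z = (33 − 40) / 3.606 = -1.941
P(T ≤ 33) = Φ(-1.941) ≈ 0.026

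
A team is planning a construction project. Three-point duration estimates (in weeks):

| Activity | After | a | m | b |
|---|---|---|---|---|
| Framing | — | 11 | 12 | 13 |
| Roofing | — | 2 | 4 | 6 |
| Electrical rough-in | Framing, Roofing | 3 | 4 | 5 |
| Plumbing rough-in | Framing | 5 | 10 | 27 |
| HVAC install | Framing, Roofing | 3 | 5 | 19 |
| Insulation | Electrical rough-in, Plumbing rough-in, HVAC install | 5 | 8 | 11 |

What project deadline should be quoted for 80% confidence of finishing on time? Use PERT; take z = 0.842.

te_Framing = (11 + 4·12 + 13)/6 = 72/6 = 12; σ²_Framing = ((13−11)/6)² = 0.111
te_Roofing = (2 + 4·4 + 6)/6 = 24/6 = 4; σ²_Roofing = ((6−2)/6)² = 0.444
te_Electrical rough-in = (3 + 4·4 + 5)/6 = 24/6 = 4; σ²_Electrical rough-in = ((5−3)/6)² = 0.111
te_Plumbing rough-in = (5 + 4·10 + 27)/6 = 72/6 = 12; σ²_Plumbing rough-in = ((27−5)/6)² = 13.444
te_HVAC install = (3 + 4·5 + 19)/6 = 42/6 = 7; σ²_HVAC install = ((19−3)/6)² = 7.111
te_Insulation = (5 + 4·8 + 11)/6 = 48/6 = 8; σ²_Insulation = ((11−5)/6)² = 1.000

Forward pass:
ES_Framing = 0; EF_Framing = 12
ES_Roofing = 0; EF_Roofing = 4
ES_Electrical rough-in = max(EF_Framing=12, EF_Roofing=4) = 12; EF_Electrical rough-in = 12+4 = 16
ES_Plumbing rough-in = 12; EF_Plumbing rough-in = 12+12 = 24
ES_HVAC install = max(EF_Framing=12, EF_Roofing=4) = 12; EF_HVAC install = 12+7 = 19
ES_Insulation = max(EF_Electrical rough-in=16, EF_Plumbing rough-in=24, EF_HVAC install=19) = 24; EF_Insulation = 24+8 = 32
Expected project duration μ = 32 weeks. Critical path: Framing → Plumbing rough-in → Insulation.

Variance along critical path = 0.111 + 13.444 + 1.000 = 14.556; σ = 3.815 weeks.
D = μ + z·σ = 32 + 0.842·3.815 = 35.2 weeks

35.2 weeks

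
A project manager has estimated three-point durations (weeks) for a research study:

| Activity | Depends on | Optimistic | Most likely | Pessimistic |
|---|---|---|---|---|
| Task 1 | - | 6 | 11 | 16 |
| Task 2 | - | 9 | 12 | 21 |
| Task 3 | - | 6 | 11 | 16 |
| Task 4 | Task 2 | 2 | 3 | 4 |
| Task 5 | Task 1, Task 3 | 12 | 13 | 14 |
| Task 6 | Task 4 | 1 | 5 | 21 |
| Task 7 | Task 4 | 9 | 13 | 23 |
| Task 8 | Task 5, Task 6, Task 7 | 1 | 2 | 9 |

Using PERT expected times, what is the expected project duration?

te_Task 1 = (6 + 4·11 + 16)/6 = 66/6 = 11
te_Task 2 = (9 + 4·12 + 21)/6 = 78/6 = 13
te_Task 3 = (6 + 4·11 + 16)/6 = 66/6 = 11
te_Task 4 = (2 + 4·3 + 4)/6 = 18/6 = 3
te_Task 5 = (12 + 4·13 + 14)/6 = 78/6 = 13
te_Task 6 = (1 + 4·5 + 21)/6 = 42/6 = 7
te_Task 7 = (9 + 4·13 + 23)/6 = 84/6 = 14
te_Task 8 = (1 + 4·2 + 9)/6 = 18/6 = 3

Forward pass:
ES_Task 1 = 0; EF_Task 1 = 11
ES_Task 2 = 0; EF_Task 2 = 13
ES_Task 3 = 0; EF_Task 3 = 11
ES_Task 4 = 13; EF_Task 4 = 13+3 = 16
ES_Task 5 = max(EF_Task 1=11, EF_Task 3=11) = 11; EF_Task 5 = 11+13 = 24
ES_Task 6 = 16; EF_Task 6 = 16+7 = 23
ES_Task 7 = 16; EF_Task 7 = 16+14 = 30
ES_Task 8 = max(EF_Task 5=24, EF_Task 6=23, EF_Task 7=30) = 30; EF_Task 8 = 30+3 = 33
Expected project duration μ = 33 weeks. Critical path: Task 2 → Task 4 → Task 7 → Task 8.

33 weeks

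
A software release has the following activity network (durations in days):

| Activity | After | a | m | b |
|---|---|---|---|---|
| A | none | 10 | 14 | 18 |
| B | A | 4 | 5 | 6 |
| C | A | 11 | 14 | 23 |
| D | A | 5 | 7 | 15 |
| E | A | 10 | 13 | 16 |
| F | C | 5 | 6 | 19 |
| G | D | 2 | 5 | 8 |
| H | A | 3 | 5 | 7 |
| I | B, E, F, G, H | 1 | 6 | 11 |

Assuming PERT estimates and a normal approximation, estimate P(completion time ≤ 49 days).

te_A = (10 + 4·14 + 18)/6 = 84/6 = 14; σ²_A = ((18−10)/6)² = 1.778
te_B = (4 + 4·5 + 6)/6 = 30/6 = 5; σ²_B = ((6−4)/6)² = 0.111
te_C = (11 + 4·14 + 23)/6 = 90/6 = 15; σ²_C = ((23−11)/6)² = 4.000
te_D = (5 + 4·7 + 15)/6 = 48/6 = 8; σ²_D = ((15−5)/6)² = 2.778
te_E = (10 + 4·13 + 16)/6 = 78/6 = 13; σ²_E = ((16−10)/6)² = 1.000
te_F = (5 + 4·6 + 19)/6 = 48/6 = 8; σ²_F = ((19−5)/6)² = 5.444
te_G = (2 + 4·5 + 8)/6 = 30/6 = 5; σ²_G = ((8−2)/6)² = 1.000
te_H = (3 + 4·5 + 7)/6 = 30/6 = 5; σ²_H = ((7−3)/6)² = 0.444
te_I = (1 + 4·6 + 11)/6 = 36/6 = 6; σ²_I = ((11−1)/6)² = 2.778

Forward pass:
ES_A = 0; EF_A = 14
ES_B = 14; EF_B = 14+5 = 19
ES_C = 14; EF_C = 14+15 = 29
ES_D = 14; EF_D = 14+8 = 22
ES_E = 14; EF_E = 14+13 = 27
ES_F = 29; EF_F = 29+8 = 37
ES_G = 22; EF_G = 22+5 = 27
ES_H = 14; EF_H = 14+5 = 19
ES_I = max(EF_B=19, EF_E=27, EF_F=37, EF_G=27, EF_H=19) = 37; EF_I = 37+6 = 43
Expected project duration μ = 43 days. Critical path: A → C → F → I.

Variance along critical path = 1.778 + 4.000 + 5.444 + 2.778 = 14.000; σ = √14.000 = 3.742 days.
Z = (49 − 43) / 3.742 = 1.604
P(T ≤ 49) = Φ(1.604) ≈ 0.946

0.946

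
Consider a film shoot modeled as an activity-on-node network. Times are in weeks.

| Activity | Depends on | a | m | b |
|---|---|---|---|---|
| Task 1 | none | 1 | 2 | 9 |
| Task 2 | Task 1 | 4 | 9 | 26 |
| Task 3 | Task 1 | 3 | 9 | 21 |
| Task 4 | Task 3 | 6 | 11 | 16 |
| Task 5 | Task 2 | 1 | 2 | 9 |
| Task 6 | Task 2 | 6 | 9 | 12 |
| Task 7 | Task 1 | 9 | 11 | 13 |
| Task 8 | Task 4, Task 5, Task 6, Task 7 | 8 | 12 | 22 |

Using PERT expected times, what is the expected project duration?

te_Task 1 = (1 + 4·2 + 9)/6 = 18/6 = 3
te_Task 2 = (4 + 4·9 + 26)/6 = 66/6 = 11
te_Task 3 = (3 + 4·9 + 21)/6 = 60/6 = 10
te_Task 4 = (6 + 4·11 + 16)/6 = 66/6 = 11
te_Task 5 = (1 + 4·2 + 9)/6 = 18/6 = 3
te_Task 6 = (6 + 4·9 + 12)/6 = 54/6 = 9
te_Task 7 = (9 + 4·11 + 13)/6 = 66/6 = 11
te_Task 8 = (8 + 4·12 + 22)/6 = 78/6 = 13

Forward pass:
ES_Task 1 = 0; EF_Task 1 = 3
ES_Task 2 = 3; EF_Task 2 = 3+11 = 14
ES_Task 3 = 3; EF_Task 3 = 3+10 = 13
ES_Task 4 = 13; EF_Task 4 = 13+11 = 24
ES_Task 5 = 14; EF_Task 5 = 14+3 = 17
ES_Task 6 = 14; EF_Task 6 = 14+9 = 23
ES_Task 7 = 3; EF_Task 7 = 3+11 = 14
ES_Task 8 = max(EF_Task 4=24, EF_Task 5=17, EF_Task 6=23, EF_Task 7=14) = 24; EF_Task 8 = 24+13 = 37
Expected project duration μ = 37 weeks. Critical path: Task 1 → Task 3 → Task 4 → Task 8.

37 weeks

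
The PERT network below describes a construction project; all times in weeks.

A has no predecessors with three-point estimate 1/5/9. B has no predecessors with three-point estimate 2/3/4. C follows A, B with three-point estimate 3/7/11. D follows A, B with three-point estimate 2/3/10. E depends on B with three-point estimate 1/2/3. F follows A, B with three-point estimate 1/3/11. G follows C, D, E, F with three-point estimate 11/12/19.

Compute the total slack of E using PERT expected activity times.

te_A = (1 + 4·5 + 9)/6 = 30/6 = 5
te_B = (2 + 4·3 + 4)/6 = 18/6 = 3
te_C = (3 + 4·7 + 11)/6 = 42/6 = 7
te_D = (2 + 4·3 + 10)/6 = 24/6 = 4
te_E = (1 + 4·2 + 3)/6 = 12/6 = 2
te_F = (1 + 4·3 + 11)/6 = 24/6 = 4
te_G = (11 + 4·12 + 19)/6 = 78/6 = 13

Forward pass:
ES_A = 0; EF_A = 5
ES_B = 0; EF_B = 3
ES_C = max(EF_A=5, EF_B=3) = 5; EF_C = 5+7 = 12
ES_D = max(EF_A=5, EF_B=3) = 5; EF_D = 5+4 = 9
ES_E = 3; EF_E = 3+2 = 5
ES_F = max(EF_A=5, EF_B=3) = 5; EF_F = 5+4 = 9
ES_G = max(EF_C=12, EF_D=9, EF_E=5, EF_F=9) = 12; EF_G = 12+13 = 25
Expected project duration μ = 25 weeks. Critical path: A → C → G.

Backward pass:
LF_G = 25; LS_G = 25−13 = 12
LF_F = LS_G = 12; LS_F = 12−4 = 8
LF_E = LS_G = 12; LS_E = 12−2 = 10
LF_D = LS_G = 12; LS_D = 12−4 = 8
LF_C = LS_G = 12; LS_C = 12−7 = 5
LF_B = min(LS_C=5, LS_D=8, LS_E=10, LS_F=8) = 5; LS_B = 5−3 = 2
LF_A = min(LS_C=5, LS_D=8, LS_F=8) = 5; LS_A = 5−5 = 0
Slack_E = LS_E − ES_E = 10 − 3 = 7

7 weeks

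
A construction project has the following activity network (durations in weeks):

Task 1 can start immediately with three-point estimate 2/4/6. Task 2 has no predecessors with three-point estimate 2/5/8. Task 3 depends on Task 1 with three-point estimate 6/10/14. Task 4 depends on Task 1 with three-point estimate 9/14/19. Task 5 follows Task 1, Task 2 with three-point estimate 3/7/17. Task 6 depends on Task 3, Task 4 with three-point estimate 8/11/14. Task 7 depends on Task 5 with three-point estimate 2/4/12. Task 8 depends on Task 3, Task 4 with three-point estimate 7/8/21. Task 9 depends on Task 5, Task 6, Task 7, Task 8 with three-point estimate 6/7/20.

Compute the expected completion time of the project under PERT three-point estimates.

te_Task 1 = (2 + 4·4 + 6)/6 = 24/6 = 4
te_Task 2 = (2 + 4·5 + 8)/6 = 30/6 = 5
te_Task 3 = (6 + 4·10 + 14)/6 = 60/6 = 10
te_Task 4 = (9 + 4·14 + 19)/6 = 84/6 = 14
te_Task 5 = (3 + 4·7 + 17)/6 = 48/6 = 8
te_Task 6 = (8 + 4·11 + 14)/6 = 66/6 = 11
te_Task 7 = (2 + 4·4 + 12)/6 = 30/6 = 5
te_Task 8 = (7 + 4·8 + 21)/6 = 60/6 = 10
te_Task 9 = (6 + 4·7 + 20)/6 = 54/6 = 9

Forward pass:
ES_Task 1 = 0; EF_Task 1 = 4
ES_Task 2 = 0; EF_Task 2 = 5
ES_Task 3 = 4; EF_Task 3 = 4+10 = 14
ES_Task 4 = 4; EF_Task 4 = 4+14 = 18
ES_Task 5 = max(EF_Task 1=4, EF_Task 2=5) = 5; EF_Task 5 = 5+8 = 13
ES_Task 6 = max(EF_Task 3=14, EF_Task 4=18) = 18; EF_Task 6 = 18+11 = 29
ES_Task 7 = 13; EF_Task 7 = 13+5 = 18
ES_Task 8 = max(EF_Task 3=14, EF_Task 4=18) = 18; EF_Task 8 = 18+10 = 28
ES_Task 9 = max(EF_Task 5=13, EF_Task 6=29, EF_Task 7=18, EF_Task 8=28) = 29; EF_Task 9 = 29+9 = 38
Expected project duration μ = 38 weeks. Critical path: Task 1 → Task 4 → Task 6 → Task 9.

38 weeks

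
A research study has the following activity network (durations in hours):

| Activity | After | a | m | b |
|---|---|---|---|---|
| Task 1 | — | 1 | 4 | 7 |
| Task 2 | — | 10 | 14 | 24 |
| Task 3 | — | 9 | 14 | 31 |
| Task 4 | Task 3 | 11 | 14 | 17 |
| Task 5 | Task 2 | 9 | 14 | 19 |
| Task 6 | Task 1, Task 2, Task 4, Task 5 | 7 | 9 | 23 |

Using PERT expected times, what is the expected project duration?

te_Task 1 = (1 + 4·4 + 7)/6 = 24/6 = 4
te_Task 2 = (10 + 4·14 + 24)/6 = 90/6 = 15
te_Task 3 = (9 + 4·14 + 31)/6 = 96/6 = 16
te_Task 4 = (11 + 4·14 + 17)/6 = 84/6 = 14
te_Task 5 = (9 + 4·14 + 19)/6 = 84/6 = 14
te_Task 6 = (7 + 4·9 + 23)/6 = 66/6 = 11

Forward pass:
ES_Task 1 = 0; EF_Task 1 = 4
ES_Task 2 = 0; EF_Task 2 = 15
ES_Task 3 = 0; EF_Task 3 = 16
ES_Task 4 = 16; EF_Task 4 = 16+14 = 30
ES_Task 5 = 15; EF_Task 5 = 15+14 = 29
ES_Task 6 = max(EF_Task 1=4, EF_Task 2=15, EF_Task 4=30, EF_Task 5=29) = 30; EF_Task 6 = 30+11 = 41
Expected project duration μ = 41 hours. Critical path: Task 3 → Task 4 → Task 6.

41 hours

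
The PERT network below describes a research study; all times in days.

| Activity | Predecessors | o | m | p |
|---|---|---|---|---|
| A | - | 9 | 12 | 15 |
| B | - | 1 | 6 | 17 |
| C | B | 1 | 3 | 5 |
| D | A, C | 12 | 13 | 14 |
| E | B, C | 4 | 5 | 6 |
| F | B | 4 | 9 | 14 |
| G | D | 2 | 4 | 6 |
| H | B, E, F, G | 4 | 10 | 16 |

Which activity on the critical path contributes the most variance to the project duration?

te_A = (9 + 4·12 + 15)/6 = 72/6 = 12; σ²_A = ((15−9)/6)² = 1.000
te_B = (1 + 4·6 + 17)/6 = 42/6 = 7; σ²_B = ((17−1)/6)² = 7.111
te_C = (1 + 4·3 + 5)/6 = 18/6 = 3; σ²_C = ((5−1)/6)² = 0.444
te_D = (12 + 4·13 + 14)/6 = 78/6 = 13; σ²_D = ((14−12)/6)² = 0.111
te_E = (4 + 4·5 + 6)/6 = 30/6 = 5; σ²_E = ((6−4)/6)² = 0.111
te_F = (4 + 4·9 + 14)/6 = 54/6 = 9; σ²_F = ((14−4)/6)² = 2.778
te_G = (2 + 4·4 + 6)/6 = 24/6 = 4; σ²_G = ((6−2)/6)² = 0.444
te_H = (4 + 4·10 + 16)/6 = 60/6 = 10; σ²_H = ((16−4)/6)² = 4.000

Forward pass:
ES_A = 0; EF_A = 12
ES_B = 0; EF_B = 7
ES_C = 7; EF_C = 7+3 = 10
ES_D = max(EF_A=12, EF_C=10) = 12; EF_D = 12+13 = 25
ES_E = max(EF_B=7, EF_C=10) = 10; EF_E = 10+5 = 15
ES_F = 7; EF_F = 7+9 = 16
ES_G = 25; EF_G = 25+4 = 29
ES_H = max(EF_B=7, EF_E=15, EF_F=16, EF_G=29) = 29; EF_H = 29+10 = 39
Expected project duration μ = 39 days. Critical path: A → D → G → H.

Variances on critical path: σ²_A=1.000, σ²_D=0.111, σ²_G=0.444, σ²_H=4.000.
Largest is σ²_H = 4.000.

H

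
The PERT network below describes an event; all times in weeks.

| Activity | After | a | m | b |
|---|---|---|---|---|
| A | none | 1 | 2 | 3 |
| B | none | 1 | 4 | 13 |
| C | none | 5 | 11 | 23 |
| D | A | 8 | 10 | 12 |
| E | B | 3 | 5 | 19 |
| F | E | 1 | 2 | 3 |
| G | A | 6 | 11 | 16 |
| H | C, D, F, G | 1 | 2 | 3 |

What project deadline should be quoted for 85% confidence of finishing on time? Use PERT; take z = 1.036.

te_A = (1 + 4·2 + 3)/6 = 12/6 = 2; σ²_A = ((3−1)/6)² = 0.111
te_B = (1 + 4·4 + 13)/6 = 30/6 = 5; σ²_B = ((13−1)/6)² = 4.000
te_C = (5 + 4·11 + 23)/6 = 72/6 = 12; σ²_C = ((23−5)/6)² = 9.000
te_D = (8 + 4·10 + 12)/6 = 60/6 = 10; σ²_D = ((12−8)/6)² = 0.444
te_E = (3 + 4·5 + 19)/6 = 42/6 = 7; σ²_E = ((19−3)/6)² = 7.111
te_F = (1 + 4·2 + 3)/6 = 12/6 = 2; σ²_F = ((3−1)/6)² = 0.111
te_G = (6 + 4·11 + 16)/6 = 66/6 = 11; σ²_G = ((16−6)/6)² = 2.778
te_H = (1 + 4·2 + 3)/6 = 12/6 = 2; σ²_H = ((3−1)/6)² = 0.111

Forward pass:
ES_A = 0; EF_A = 2
ES_B = 0; EF_B = 5
ES_C = 0; EF_C = 12
ES_D = 2; EF_D = 2+10 = 12
ES_E = 5; EF_E = 5+7 = 12
ES_F = 12; EF_F = 12+2 = 14
ES_G = 2; EF_G = 2+11 = 13
ES_H = max(EF_C=12, EF_D=12, EF_F=14, EF_G=13) = 14; EF_H = 14+2 = 16
Expected project duration μ = 16 weeks. Critical path: B → E → F → H.

Variance along critical path = 4.000 + 7.111 + 0.111 + 0.111 = 11.333; σ = 3.367 weeks.
D = μ + z·σ = 16 + 1.036·3.367 = 19.5 weeks

19.5 weeks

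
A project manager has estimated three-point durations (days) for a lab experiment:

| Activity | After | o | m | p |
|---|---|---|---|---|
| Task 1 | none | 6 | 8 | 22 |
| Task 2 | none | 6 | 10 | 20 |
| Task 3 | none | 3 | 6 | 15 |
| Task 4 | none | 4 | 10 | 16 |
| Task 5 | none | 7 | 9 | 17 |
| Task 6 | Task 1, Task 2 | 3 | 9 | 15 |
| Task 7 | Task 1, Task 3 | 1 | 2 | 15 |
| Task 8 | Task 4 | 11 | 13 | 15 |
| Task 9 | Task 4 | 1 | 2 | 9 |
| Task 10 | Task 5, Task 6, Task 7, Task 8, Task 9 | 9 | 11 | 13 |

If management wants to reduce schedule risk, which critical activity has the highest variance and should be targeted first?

Task 4

te_Task 1 = (6 + 4·8 + 22)/6 = 60/6 = 10; σ²_Task 1 = ((22−6)/6)² = 7.111
te_Task 2 = (6 + 4·10 + 20)/6 = 66/6 = 11; σ²_Task 2 = ((20−6)/6)² = 5.444
te_Task 3 = (3 + 4·6 + 15)/6 = 42/6 = 7; σ²_Task 3 = ((15−3)/6)² = 4.000
te_Task 4 = (4 + 4·10 + 16)/6 = 60/6 = 10; σ²_Task 4 = ((16−4)/6)² = 4.000
te_Task 5 = (7 + 4·9 + 17)/6 = 60/6 = 10; σ²_Task 5 = ((17−7)/6)² = 2.778
te_Task 6 = (3 + 4·9 + 15)/6 = 54/6 = 9; σ²_Task 6 = ((15−3)/6)² = 4.000
te_Task 7 = (1 + 4·2 + 15)/6 = 24/6 = 4; σ²_Task 7 = ((15−1)/6)² = 5.444
te_Task 8 = (11 + 4·13 + 15)/6 = 78/6 = 13; σ²_Task 8 = ((15−11)/6)² = 0.444
te_Task 9 = (1 + 4·2 + 9)/6 = 18/6 = 3; σ²_Task 9 = ((9−1)/6)² = 1.778
te_Task 10 = (9 + 4·11 + 13)/6 = 66/6 = 11; σ²_Task 10 = ((13−9)/6)² = 0.444

Forward pass:
ES_Task 1 = 0; EF_Task 1 = 10
ES_Task 2 = 0; EF_Task 2 = 11
ES_Task 3 = 0; EF_Task 3 = 7
ES_Task 4 = 0; EF_Task 4 = 10
ES_Task 5 = 0; EF_Task 5 = 10
ES_Task 6 = max(EF_Task 1=10, EF_Task 2=11) = 11; EF_Task 6 = 11+9 = 20
ES_Task 7 = max(EF_Task 1=10, EF_Task 3=7) = 10; EF_Task 7 = 10+4 = 14
ES_Task 8 = 10; EF_Task 8 = 10+13 = 23
ES_Task 9 = 10; EF_Task 9 = 10+3 = 13
ES_Task 10 = max(EF_Task 5=10, EF_Task 6=20, EF_Task 7=14, EF_Task 8=23, EF_Task 9=13) = 23; EF_Task 10 = 23+11 = 34
Expected project duration μ = 34 days. Critical path: Task 4 → Task 8 → Task 10.

Variances on critical path: σ²_Task 4=4.000, σ²_Task 8=0.444, σ²_Task 10=0.444.
Largest is σ²_Task 4 = 4.000.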